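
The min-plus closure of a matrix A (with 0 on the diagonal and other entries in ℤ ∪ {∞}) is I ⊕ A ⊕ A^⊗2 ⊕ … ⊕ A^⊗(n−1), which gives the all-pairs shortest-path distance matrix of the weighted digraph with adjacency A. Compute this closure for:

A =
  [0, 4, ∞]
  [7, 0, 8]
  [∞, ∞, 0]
Closure =
  [0, 4, 12]
  [7, 0, 8]
  [∞, ∞, 0]

This is the Floyd-Warshall all-pairs shortest-path computation. For each intermediate vertex k = 0, 1, …, 2, update dist[i][j] ← min(dist[i][j], dist[i][k] + dist[k][j]). The final matrix gives, for each (i, j), the minimum total weight of any directed path from i to j (possibly empty when i = j).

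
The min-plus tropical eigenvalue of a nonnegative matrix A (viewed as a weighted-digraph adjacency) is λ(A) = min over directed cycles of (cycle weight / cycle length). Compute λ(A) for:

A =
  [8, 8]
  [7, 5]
λ(A) = 5

Enumerate directed cycles and compute their means (weight / length). Sample:
  cycle 0 → 0: weight = 8, length = 1, mean = 8/1 ≈ 8.000
  cycle 1 → 1: weight = 5, length = 1, mean = 5/1 ≈ 5.000
  cycle 0 → 1 → 0: weight = 15, length = 2, mean = 15/2 ≈ 7.500
  cycle 1 → 0 → 1: weight = 15, length = 2, mean = 15/2 ≈ 7.500
Minimum mean = 5.000, attained e.g. along the cycle 1 → 1 with weight 5 and length 1. So λ(A) = 5/1 = 5.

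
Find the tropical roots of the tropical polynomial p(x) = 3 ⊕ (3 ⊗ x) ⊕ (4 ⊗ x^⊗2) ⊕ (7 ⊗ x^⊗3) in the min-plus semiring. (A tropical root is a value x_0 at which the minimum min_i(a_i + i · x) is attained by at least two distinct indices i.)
Roots: {-3, -1, 0}

Each tropical root is a break point of the lower envelope of the lines y = a_i + i · x (there are 4 lines, with slopes 0, 1, ..., 3). Only the lines that attain the minimum somewhere contribute to roots; other lines are dominated. Here the surviving (envelope) indices are i = 3, i = 2, i = 1, i = 0.
Intersections between consecutive envelope lines give the roots: for adjacent envelope indices i < j the intersection is x = (a_i − a_j) / (j − i). Reading off the sorted break points: {-3, -1, 0}.
Verification: at each break x_0, at least two indices attain the minimum of min_i(a_i + i · x_0).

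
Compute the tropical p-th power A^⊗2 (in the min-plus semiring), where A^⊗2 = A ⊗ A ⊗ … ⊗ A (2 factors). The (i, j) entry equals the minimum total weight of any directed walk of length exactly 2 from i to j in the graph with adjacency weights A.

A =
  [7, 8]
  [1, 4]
A^⊗2 =
  [9, 12]
  [5, 8]

Each entry (A^⊗2)_ij equals the minimum over all length-2 walks i = v_0 → v_1 → … → v_2 = j of Σ_t A[v_t][v_{t+1}]. For example, for (i, j) = (0, 1) we minimise over 2 possible intermediate vertex sequences; the minimum is 12, attained along the walk 0 → 1 → 1.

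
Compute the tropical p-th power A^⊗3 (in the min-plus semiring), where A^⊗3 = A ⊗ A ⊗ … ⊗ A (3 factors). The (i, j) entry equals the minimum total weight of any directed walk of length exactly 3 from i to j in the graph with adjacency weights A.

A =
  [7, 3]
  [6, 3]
A^⊗3 =
  [12, 9]
  [12, 9]

Each entry (A^⊗3)_ij equals the minimum over all length-3 walks i = v_0 → v_1 → … → v_3 = j of Σ_t A[v_t][v_{t+1}]. For example, for (i, j) = (0, 1) we minimise over 4 possible intermediate vertex sequences; the minimum is 9, attained along the walk 0 → 1 → 1 → 1.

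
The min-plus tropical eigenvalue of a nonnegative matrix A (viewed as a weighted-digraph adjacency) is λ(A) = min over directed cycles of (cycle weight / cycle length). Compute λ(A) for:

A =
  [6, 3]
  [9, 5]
λ(A) = 5

Enumerate directed cycles and compute their means (weight / length). Sample:
  cycle 0 → 0: weight = 6, length = 1, mean = 6/1 ≈ 6.000
  cycle 1 → 1: weight = 5, length = 1, mean = 5/1 ≈ 5.000
  cycle 0 → 1 → 0: weight = 12, length = 2, mean = 12/2 ≈ 6.000
  cycle 1 → 0 → 1: weight = 12, length = 2, mean = 12/2 ≈ 6.000
Minimum mean = 5.000, attained e.g. along the cycle 1 → 1 with weight 5 and length 1. So λ(A) = 5/1 = 5.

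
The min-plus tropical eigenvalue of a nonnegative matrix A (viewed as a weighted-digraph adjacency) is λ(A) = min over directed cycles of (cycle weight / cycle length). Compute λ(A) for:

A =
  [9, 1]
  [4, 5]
λ(A) = 5/2

Enumerate directed cycles and compute their means (weight / length). Sample:
  cycle 0 → 0: weight = 9, length = 1, mean = 9/1 ≈ 9.000
  cycle 1 → 1: weight = 5, length = 1, mean = 5/1 ≈ 5.000
  cycle 0 → 1 → 0: weight = 5, length = 2, mean = 5/2 ≈ 2.500
  cycle 1 → 0 → 1: weight = 5, length = 2, mean = 5/2 ≈ 2.500
Minimum mean = 2.500, attained e.g. along the cycle 0 → 1 → 0 with weight 5 and length 2. So λ(A) = 5/2 = 5/2.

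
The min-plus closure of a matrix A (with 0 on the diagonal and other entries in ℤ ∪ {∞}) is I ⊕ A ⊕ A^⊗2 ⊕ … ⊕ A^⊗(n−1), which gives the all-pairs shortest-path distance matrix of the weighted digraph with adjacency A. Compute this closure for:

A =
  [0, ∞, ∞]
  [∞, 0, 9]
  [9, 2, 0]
Closure =
  [0, ∞, ∞]
  [18, 0, 9]
  [9, 2, 0]

This is the Floyd-Warshall all-pairs shortest-path computation. For each intermediate vertex k = 0, 1, …, 2, update dist[i][j] ← min(dist[i][j], dist[i][k] + dist[k][j]). The final matrix gives, for each (i, j), the minimum total weight of any directed path from i to j (possibly empty when i = j).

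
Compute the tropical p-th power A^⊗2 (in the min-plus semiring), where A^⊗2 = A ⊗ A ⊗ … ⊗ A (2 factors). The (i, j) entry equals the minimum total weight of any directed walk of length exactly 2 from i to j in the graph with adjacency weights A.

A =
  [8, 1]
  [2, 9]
A^⊗2 =
  [3, 9]
  [10, 3]

Each entry (A^⊗2)_ij equals the minimum over all length-2 walks i = v_0 → v_1 → … → v_2 = j of Σ_t A[v_t][v_{t+1}]. For example, for (i, j) = (0, 1) we minimise over 2 possible intermediate vertex sequences; the minimum is 9, attained along the walk 0 → 0 → 1.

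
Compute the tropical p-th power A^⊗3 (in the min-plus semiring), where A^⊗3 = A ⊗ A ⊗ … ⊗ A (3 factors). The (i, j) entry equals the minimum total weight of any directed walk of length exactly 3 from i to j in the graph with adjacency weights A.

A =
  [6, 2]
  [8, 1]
A^⊗3 =
  [11, 4]
  [10, 3]

Each entry (A^⊗3)_ij equals the minimum over all length-3 walks i = v_0 → v_1 → … → v_3 = j of Σ_t A[v_t][v_{t+1}]. For example, for (i, j) = (0, 1) we minimise over 4 possible intermediate vertex sequences; the minimum is 4, attained along the walk 0 → 1 → 1 → 1.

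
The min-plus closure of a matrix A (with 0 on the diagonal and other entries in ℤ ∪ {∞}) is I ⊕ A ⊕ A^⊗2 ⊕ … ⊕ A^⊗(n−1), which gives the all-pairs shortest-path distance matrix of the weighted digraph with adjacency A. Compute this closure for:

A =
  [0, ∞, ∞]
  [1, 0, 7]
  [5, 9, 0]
Closure =
  [0, ∞, ∞]
  [1, 0, 7]
  [5, 9, 0]

This is the Floyd-Warshall all-pairs shortest-path computation. For each intermediate vertex k = 0, 1, …, 2, update dist[i][j] ← min(dist[i][j], dist[i][k] + dist[k][j]). The final matrix gives, for each (i, j), the minimum total weight of any directed path from i to j (possibly empty when i = j).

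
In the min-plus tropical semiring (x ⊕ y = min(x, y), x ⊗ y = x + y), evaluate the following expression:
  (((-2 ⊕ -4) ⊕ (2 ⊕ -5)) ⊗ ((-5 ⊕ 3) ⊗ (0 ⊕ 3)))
(((-2 ⊕ -4) ⊕ (2 ⊕ -5)) ⊗ ((-5 ⊕ 3) ⊗ (0 ⊕ 3))) = -10

Expand innermost to outermost. Recall ⊕ takes the minimum of its arguments and ⊗ takes their sum. Working out the expression (((-2 ⊕ -4) ⊕ (2 ⊕ -5)) ⊗ ((-5 ⊕ 3) ⊗ (0 ⊕ 3))) gives -10.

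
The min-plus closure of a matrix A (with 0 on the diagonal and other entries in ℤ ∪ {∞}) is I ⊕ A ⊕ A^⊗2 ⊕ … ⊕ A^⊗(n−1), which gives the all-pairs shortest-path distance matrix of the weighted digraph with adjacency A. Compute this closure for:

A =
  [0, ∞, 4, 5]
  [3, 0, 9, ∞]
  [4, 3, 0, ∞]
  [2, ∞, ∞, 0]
Closure =
  [0, 7, 4, 5]
  [3, 0, 7, 8]
  [4, 3, 0, 9]
  [2, 9, 6, 0]

This is the Floyd-Warshall all-pairs shortest-path computation. For each intermediate vertex k = 0, 1, …, 3, update dist[i][j] ← min(dist[i][j], dist[i][k] + dist[k][j]). The final matrix gives, for each (i, j), the minimum total weight of any directed path from i to j (possibly empty when i = j).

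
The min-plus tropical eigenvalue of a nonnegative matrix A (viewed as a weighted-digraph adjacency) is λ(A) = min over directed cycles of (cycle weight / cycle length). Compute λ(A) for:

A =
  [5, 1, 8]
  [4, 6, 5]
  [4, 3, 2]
λ(A) = 2

Enumerate directed cycles and compute their means (weight / length). Sample:
  cycle 0 → 0: weight = 5, length = 1, mean = 5/1 ≈ 5.000
  cycle 1 → 1: weight = 6, length = 1, mean = 6/1 ≈ 6.000
  cycle 2 → 2: weight = 2, length = 1, mean = 2/1 ≈ 2.000
  cycle 0 → 1 → 0: weight = 5, length = 2, mean = 5/2 ≈ 2.500
  cycle 0 → 2 → 0: weight = 12, length = 2, mean = 12/2 ≈ 6.000
  cycle 1 → 0 → 1: weight = 5, length = 2, mean = 5/2 ≈ 2.500
Minimum mean = 2.000, attained e.g. along the cycle 2 → 2 with weight 2 and length 1. So λ(A) = 2/1 = 2.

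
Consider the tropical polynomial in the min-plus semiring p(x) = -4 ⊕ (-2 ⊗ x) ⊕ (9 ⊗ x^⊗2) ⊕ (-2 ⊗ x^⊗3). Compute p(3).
p(3) = -4

A tropical monomial a ⊗ x^⊗i evaluates to a + i · x. Evaluating each term at x = 3:
  Term 0 contributes -4 + 0 · 3 = -4
  Term 1 contributes -2 + 1 · 3 = 1
  Term 2 contributes 9 + 2 · 3 = 15
  Term 3 contributes -2 + 3 · 3 = 7
p(3) = ⊕ of these = min[-4, 1, 15, 7] = -4.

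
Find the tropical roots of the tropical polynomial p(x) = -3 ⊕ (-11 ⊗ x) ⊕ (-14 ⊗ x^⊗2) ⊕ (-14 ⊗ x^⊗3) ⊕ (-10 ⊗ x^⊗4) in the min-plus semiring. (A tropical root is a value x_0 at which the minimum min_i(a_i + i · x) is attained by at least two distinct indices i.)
Roots: {-4, 0, 3, 8}

Each tropical root is a break point of the lower envelope of the lines y = a_i + i · x (there are 5 lines, with slopes 0, 1, ..., 4). Only the lines that attain the minimum somewhere contribute to roots; other lines are dominated. Here the surviving (envelope) indices are i = 4, i = 3, i = 2, i = 1, i = 0.
Intersections between consecutive envelope lines give the roots: for adjacent envelope indices i < j the intersection is x = (a_i − a_j) / (j − i). Reading off the sorted break points: {-4, 0, 3, 8}.
Verification: at each break x_0, at least two indices attain the minimum of min_i(a_i + i · x_0).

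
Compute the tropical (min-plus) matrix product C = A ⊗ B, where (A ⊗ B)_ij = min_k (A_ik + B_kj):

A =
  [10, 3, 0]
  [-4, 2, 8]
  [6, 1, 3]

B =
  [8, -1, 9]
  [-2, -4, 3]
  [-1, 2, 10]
A ⊗ B =
  [-1, -1, 6]
  [0, -5, 5]
  [-1, -3, 4]

Apply the min-plus product entry-by-entry:
  C[0][0] = min over k of (A[0][0] + B[0][0] = 10 + 8 = 18, A[0][1] + B[1][0] = 3 + -2 = 1, A[0][2] + B[2][0] = 0 + -1 = -1) = -1 (attained at k = 2)
  C[0][1] = min over k of (A[0][0] + B[0][1] = 10 + -1 = 9, A[0][1] + B[1][1] = 3 + -4 = -1, A[0][2] + B[2][1] = 0 + 2 = 2) = -1 (attained at k = 1)
  C[0][2] = min over k of (A[0][0] + B[0][2] = 10 + 9 = 19, A[0][1] + B[1][2] = 3 + 3 = 6, A[0][2] + B[2][2] = 0 + 10 = 10) = 6 (attained at k = 1)
  C[1][0] = min over k of (A[1][0] + B[0][0] = -4 + 8 = 4, A[1][1] + B[1][0] = 2 + -2 = 0, A[1][2] + B[2][0] = 8 + -1 = 7) = 0 (attained at k = 1)
  C[1][1] = min over k of (A[1][0] + B[0][1] = -4 + -1 = -5, A[1][1] + B[1][1] = 2 + -4 = -2, A[1][2] + B[2][1] = 8 + 2 = 10) = -5 (attained at k = 0)
  C[1][2] = min over k of (A[1][0] + B[0][2] = -4 + 9 = 5, A[1][1] + B[1][2] = 2 + 3 = 5, A[1][2] + B[2][2] = 8 + 10 = 18) = 5 (attained at k = 0)
  C[2][0] = min over k of (A[2][0] + B[0][0] = 6 + 8 = 14, A[2][1] + B[1][0] = 1 + -2 = -1, A[2][2] + B[2][0] = 3 + -1 = 2) = -1 (attained at k = 1)
  C[2][1] = min over k of (A[2][0] + B[0][1] = 6 + -1 = 5, A[2][1] + B[1][1] = 1 + -4 = -3, A[2][2] + B[2][1] = 3 + 2 = 5) = -3 (attained at k = 1)
  C[2][2] = min over k of (A[2][0] + B[0][2] = 6 + 9 = 15, A[2][1] + B[1][2] = 1 + 3 = 4, A[2][2] + B[2][2] = 3 + 10 = 13) = 4 (attained at k = 1)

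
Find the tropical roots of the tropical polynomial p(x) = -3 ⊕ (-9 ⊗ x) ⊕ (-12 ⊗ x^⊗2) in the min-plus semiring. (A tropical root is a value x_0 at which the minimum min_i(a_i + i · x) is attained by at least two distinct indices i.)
Roots: {3, 6}

Each tropical root is a break point of the lower envelope of the lines y = a_i + i · x (there are 3 lines, with slopes 0, 1, ..., 2). Only the lines that attain the minimum somewhere contribute to roots; other lines are dominated. Here the surviving (envelope) indices are i = 2, i = 1, i = 0.
Intersections between consecutive envelope lines give the roots: for adjacent envelope indices i < j the intersection is x = (a_i − a_j) / (j − i). Reading off the sorted break points: {3, 6}.
Verification: at each break x_0, at least two indices attain the minimum of min_i(a_i + i · x_0).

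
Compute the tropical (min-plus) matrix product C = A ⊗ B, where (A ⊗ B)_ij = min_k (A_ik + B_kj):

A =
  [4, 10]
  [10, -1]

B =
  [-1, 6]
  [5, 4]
A ⊗ B =
  [3, 10]
  [4, 3]

Apply the min-plus product entry-by-entry:
  C[0][0] = min over k of (A[0][0] + B[0][0] = 4 + -1 = 3, A[0][1] + B[1][0] = 10 + 5 = 15) = 3 (attained at k = 0)
  C[0][1] = min over k of (A[0][0] + B[0][1] = 4 + 6 = 10, A[0][1] + B[1][1] = 10 + 4 = 14) = 10 (attained at k = 0)
  C[1][0] = min over k of (A[1][0] + B[0][0] = 10 + -1 = 9, A[1][1] + B[1][0] = -1 + 5 = 4) = 4 (attained at k = 1)
  C[1][1] = min over k of (A[1][0] + B[0][1] = 10 + 6 = 16, A[1][1] + B[1][1] = -1 + 4 = 3) = 3 (attained at k = 1)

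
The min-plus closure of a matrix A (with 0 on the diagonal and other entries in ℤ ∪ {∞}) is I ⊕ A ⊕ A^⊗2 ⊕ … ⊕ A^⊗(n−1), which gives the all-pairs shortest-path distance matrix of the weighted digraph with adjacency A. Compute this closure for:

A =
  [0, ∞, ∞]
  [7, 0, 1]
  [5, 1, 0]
Closure =
  [0, ∞, ∞]
  [6, 0, 1]
  [5, 1, 0]

This is the Floyd-Warshall all-pairs shortest-path computation. For each intermediate vertex k = 0, 1, …, 2, update dist[i][j] ← min(dist[i][j], dist[i][k] + dist[k][j]). The final matrix gives, for each (i, j), the minimum total weight of any directed path from i to j (possibly empty when i = j).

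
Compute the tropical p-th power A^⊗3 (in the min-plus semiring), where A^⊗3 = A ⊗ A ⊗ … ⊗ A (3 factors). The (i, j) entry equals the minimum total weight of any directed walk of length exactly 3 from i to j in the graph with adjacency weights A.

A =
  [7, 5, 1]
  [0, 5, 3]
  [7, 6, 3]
A^⊗3 =
  [7, 10, 6]
  [5, 7, 4]
  [9, 11, 7]

Each entry (A^⊗3)_ij equals the minimum over all length-3 walks i = v_0 → v_1 → … → v_3 = j of Σ_t A[v_t][v_{t+1}]. For example, for (i, j) = (0, 2) we minimise over 9 possible intermediate vertex sequences; the minimum is 6, attained along the walk 0 → 1 → 0 → 2.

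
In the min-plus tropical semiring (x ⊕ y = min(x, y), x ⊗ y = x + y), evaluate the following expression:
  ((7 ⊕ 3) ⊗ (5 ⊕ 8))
((7 ⊕ 3) ⊗ (5 ⊕ 8)) = 8

Expand innermost to outermost. Recall ⊕ takes the minimum of its arguments and ⊗ takes their sum. Working out the expression ((7 ⊕ 3) ⊗ (5 ⊕ 8)) gives 8.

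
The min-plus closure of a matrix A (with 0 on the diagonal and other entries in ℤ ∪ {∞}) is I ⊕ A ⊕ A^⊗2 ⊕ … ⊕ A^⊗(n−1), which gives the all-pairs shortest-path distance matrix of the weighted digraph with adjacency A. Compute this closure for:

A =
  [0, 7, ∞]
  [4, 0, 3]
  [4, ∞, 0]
Closure =
  [0, 7, 10]
  [4, 0, 3]
  [4, 11, 0]

This is the Floyd-Warshall all-pairs shortest-path computation. For each intermediate vertex k = 0, 1, …, 2, update dist[i][j] ← min(dist[i][j], dist[i][k] + dist[k][j]). The final matrix gives, for each (i, j), the minimum total weight of any directed path from i to j (possibly empty when i = j).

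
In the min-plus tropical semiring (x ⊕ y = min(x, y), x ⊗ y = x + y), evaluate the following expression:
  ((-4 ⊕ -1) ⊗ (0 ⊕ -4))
((-4 ⊕ -1) ⊗ (0 ⊕ -4)) = -8

Expand innermost to outermost. Recall ⊕ takes the minimum of its arguments and ⊗ takes their sum. Working out the expression ((-4 ⊕ -1) ⊗ (0 ⊕ -4)) gives -8.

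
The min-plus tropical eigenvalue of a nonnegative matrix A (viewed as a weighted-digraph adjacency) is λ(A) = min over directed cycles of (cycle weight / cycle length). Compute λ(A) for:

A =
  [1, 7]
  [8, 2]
λ(A) = 1

Enumerate directed cycles and compute their means (weight / length). Sample:
  cycle 0 → 0: weight = 1, length = 1, mean = 1/1 ≈ 1.000
  cycle 1 → 1: weight = 2, length = 1, mean = 2/1 ≈ 2.000
  cycle 0 → 1 → 0: weight = 15, length = 2, mean = 15/2 ≈ 7.500
  cycle 1 → 0 → 1: weight = 15, length = 2, mean = 15/2 ≈ 7.500
Minimum mean = 1.000, attained e.g. along the cycle 0 → 0 with weight 1 and length 1. So λ(A) = 1/1 = 1.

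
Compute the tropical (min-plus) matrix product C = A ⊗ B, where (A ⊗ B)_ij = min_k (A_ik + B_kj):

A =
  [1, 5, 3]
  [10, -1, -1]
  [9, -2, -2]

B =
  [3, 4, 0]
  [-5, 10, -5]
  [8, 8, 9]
A ⊗ B =
  [0, 5, 0]
  [-6, 7, -6]
  [-7, 6, -7]

Apply the min-plus product entry-by-entry:
  C[0][0] = min over k of (A[0][0] + B[0][0] = 1 + 3 = 4, A[0][1] + B[1][0] = 5 + -5 = 0, A[0][2] + B[2][0] = 3 + 8 = 11) = 0 (attained at k = 1)
  C[0][1] = min over k of (A[0][0] + B[0][1] = 1 + 4 = 5, A[0][1] + B[1][1] = 5 + 10 = 15, A[0][2] + B[2][1] = 3 + 8 = 11) = 5 (attained at k = 0)
  C[0][2] = min over k of (A[0][0] + B[0][2] = 1 + 0 = 1, A[0][1] + B[1][2] = 5 + -5 = 0, A[0][2] + B[2][2] = 3 + 9 = 12) = 0 (attained at k = 1)
  C[1][0] = min over k of (A[1][0] + B[0][0] = 10 + 3 = 13, A[1][1] + B[1][0] = -1 + -5 = -6, A[1][2] + B[2][0] = -1 + 8 = 7) = -6 (attained at k = 1)
  C[1][1] = min over k of (A[1][0] + B[0][1] = 10 + 4 = 14, A[1][1] + B[1][1] = -1 + 10 = 9, A[1][2] + B[2][1] = -1 + 8 = 7) = 7 (attained at k = 2)
  C[1][2] = min over k of (A[1][0] + B[0][2] = 10 + 0 = 10, A[1][1] + B[1][2] = -1 + -5 = -6, A[1][2] + B[2][2] = -1 + 9 = 8) = -6 (attained at k = 1)
  C[2][0] = min over k of (A[2][0] + B[0][0] = 9 + 3 = 12, A[2][1] + B[1][0] = -2 + -5 = -7, A[2][2] + B[2][0] = -2 + 8 = 6) = -7 (attained at k = 1)
  C[2][1] = min over k of (A[2][0] + B[0][1] = 9 + 4 = 13, A[2][1] + B[1][1] = -2 + 10 = 8, A[2][2] + B[2][1] = -2 + 8 = 6) = 6 (attained at k = 2)
  C[2][2] = min over k of (A[2][0] + B[0][2] = 9 + 0 = 9, A[2][1] + B[1][2] = -2 + -5 = -7, A[2][2] + B[2][2] = -2 + 9 = 7) = -7 (attained at k = 1)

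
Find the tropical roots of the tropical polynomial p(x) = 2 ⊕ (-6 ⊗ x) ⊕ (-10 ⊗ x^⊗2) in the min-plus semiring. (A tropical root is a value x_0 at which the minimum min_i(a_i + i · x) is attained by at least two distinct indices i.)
Roots: {4, 8}

Each tropical root is a break point of the lower envelope of the lines y = a_i + i · x (there are 3 lines, with slopes 0, 1, ..., 2). Only the lines that attain the minimum somewhere contribute to roots; other lines are dominated. Here the surviving (envelope) indices are i = 2, i = 1, i = 0.
Intersections between consecutive envelope lines give the roots: for adjacent envelope indices i < j the intersection is x = (a_i − a_j) / (j − i). Reading off the sorted break points: {4, 8}.
Verification: at each break x_0, at least two indices attain the minimum of min_i(a_i + i · x_0).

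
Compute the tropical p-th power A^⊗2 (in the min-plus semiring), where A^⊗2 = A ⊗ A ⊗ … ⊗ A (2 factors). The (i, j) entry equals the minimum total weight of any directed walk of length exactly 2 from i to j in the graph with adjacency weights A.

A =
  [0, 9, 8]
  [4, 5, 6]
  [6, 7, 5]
A^⊗2 =
  [0, 9, 8]
  [4, 10, 11]
  [6, 12, 10]

Each entry (A^⊗2)_ij equals the minimum over all length-2 walks i = v_0 → v_1 → … → v_2 = j of Σ_t A[v_t][v_{t+1}]. For example, for (i, j) = (0, 2) we minimise over 3 possible intermediate vertex sequences; the minimum is 8, attained along the walk 0 → 0 → 2.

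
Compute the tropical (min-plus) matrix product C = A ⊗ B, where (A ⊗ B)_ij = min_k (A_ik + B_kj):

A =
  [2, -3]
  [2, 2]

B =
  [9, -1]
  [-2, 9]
A ⊗ B =
  [-5, 1]
  [0, 1]

Apply the min-plus product entry-by-entry:
  C[0][0] = min over k of (A[0][0] + B[0][0] = 2 + 9 = 11, A[0][1] + B[1][0] = -3 + -2 = -5) = -5 (attained at k = 1)
  C[0][1] = min over k of (A[0][0] + B[0][1] = 2 + -1 = 1, A[0][1] + B[1][1] = -3 + 9 = 6) = 1 (attained at k = 0)
  C[1][0] = min over k of (A[1][0] + B[0][0] = 2 + 9 = 11, A[1][1] + B[1][0] = 2 + -2 = 0) = 0 (attained at k = 1)
  C[1][1] = min over k of (A[1][0] + B[0][1] = 2 + -1 = 1, A[1][1] + B[1][1] = 2 + 9 = 11) = 1 (attained at k = 0)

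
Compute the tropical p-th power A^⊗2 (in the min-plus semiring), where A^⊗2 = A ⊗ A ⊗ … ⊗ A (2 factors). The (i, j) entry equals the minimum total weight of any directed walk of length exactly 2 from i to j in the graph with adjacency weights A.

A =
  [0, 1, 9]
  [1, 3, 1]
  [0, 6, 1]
A^⊗2 =
  [0, 1, 2]
  [1, 2, 2]
  [0, 1, 2]

Each entry (A^⊗2)_ij equals the minimum over all length-2 walks i = v_0 → v_1 → … → v_2 = j of Σ_t A[v_t][v_{t+1}]. For example, for (i, j) = (0, 2) we minimise over 3 possible intermediate vertex sequences; the minimum is 2, attained along the walk 0 → 1 → 2.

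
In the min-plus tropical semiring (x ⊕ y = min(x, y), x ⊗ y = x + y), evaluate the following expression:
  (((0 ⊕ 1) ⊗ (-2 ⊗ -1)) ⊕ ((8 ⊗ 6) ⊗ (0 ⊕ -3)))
(((0 ⊕ 1) ⊗ (-2 ⊗ -1)) ⊕ ((8 ⊗ 6) ⊗ (0 ⊕ -3))) = -3

Expand innermost to outermost. Recall ⊕ takes the minimum of its arguments and ⊗ takes their sum. Working out the expression (((0 ⊕ 1) ⊗ (-2 ⊗ -1)) ⊕ ((8 ⊗ 6) ⊗ (0 ⊕ -3))) gives -3.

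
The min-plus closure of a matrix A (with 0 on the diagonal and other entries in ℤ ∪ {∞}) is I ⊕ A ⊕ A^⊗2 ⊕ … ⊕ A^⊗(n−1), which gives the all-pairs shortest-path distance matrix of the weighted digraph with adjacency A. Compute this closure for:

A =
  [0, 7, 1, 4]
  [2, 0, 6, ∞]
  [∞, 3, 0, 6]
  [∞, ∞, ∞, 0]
Closure =
  [0, 4, 1, 4]
  [2, 0, 3, 6]
  [5, 3, 0, 6]
  [∞, ∞, ∞, 0]

This is the Floyd-Warshall all-pairs shortest-path computation. For each intermediate vertex k = 0, 1, …, 3, update dist[i][j] ← min(dist[i][j], dist[i][k] + dist[k][j]). The final matrix gives, for each (i, j), the minimum total weight of any directed path from i to j (possibly empty when i = j).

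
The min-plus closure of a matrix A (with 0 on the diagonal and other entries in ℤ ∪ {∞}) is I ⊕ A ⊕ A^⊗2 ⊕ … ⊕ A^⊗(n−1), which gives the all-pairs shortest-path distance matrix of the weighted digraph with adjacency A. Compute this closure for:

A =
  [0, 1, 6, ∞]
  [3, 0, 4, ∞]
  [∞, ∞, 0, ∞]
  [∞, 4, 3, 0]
Closure =
  [0, 1, 5, ∞]
  [3, 0, 4, ∞]
  [∞, ∞, 0, ∞]
  [7, 4, 3, 0]

This is the Floyd-Warshall all-pairs shortest-path computation. For each intermediate vertex k = 0, 1, …, 3, update dist[i][j] ← min(dist[i][j], dist[i][k] + dist[k][j]). The final matrix gives, for each (i, j), the minimum total weight of any directed path from i to j (possibly empty when i = j).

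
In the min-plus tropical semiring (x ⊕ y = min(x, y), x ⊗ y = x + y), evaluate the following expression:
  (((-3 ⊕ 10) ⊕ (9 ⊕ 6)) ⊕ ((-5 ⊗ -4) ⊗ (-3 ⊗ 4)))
(((-3 ⊕ 10) ⊕ (9 ⊕ 6)) ⊕ ((-5 ⊗ -4) ⊗ (-3 ⊗ 4))) = -8

Expand innermost to outermost. Recall ⊕ takes the minimum of its arguments and ⊗ takes their sum. Working out the expression (((-3 ⊕ 10) ⊕ (9 ⊕ 6)) ⊕ ((-5 ⊗ -4) ⊗ (-3 ⊗ 4))) gives -8.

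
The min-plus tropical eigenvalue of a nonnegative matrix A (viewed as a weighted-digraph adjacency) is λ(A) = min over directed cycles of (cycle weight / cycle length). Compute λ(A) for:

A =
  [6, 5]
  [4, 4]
λ(A) = 4

Enumerate directed cycles and compute their means (weight / length). Sample:
  cycle 0 → 0: weight = 6, length = 1, mean = 6/1 ≈ 6.000
  cycle 1 → 1: weight = 4, length = 1, mean = 4/1 ≈ 4.000
  cycle 0 → 1 → 0: weight = 9, length = 2, mean = 9/2 ≈ 4.500
  cycle 1 → 0 → 1: weight = 9, length = 2, mean = 9/2 ≈ 4.500
Minimum mean = 4.000, attained e.g. along the cycle 1 → 1 with weight 4 and length 1. So λ(A) = 4/1 = 4.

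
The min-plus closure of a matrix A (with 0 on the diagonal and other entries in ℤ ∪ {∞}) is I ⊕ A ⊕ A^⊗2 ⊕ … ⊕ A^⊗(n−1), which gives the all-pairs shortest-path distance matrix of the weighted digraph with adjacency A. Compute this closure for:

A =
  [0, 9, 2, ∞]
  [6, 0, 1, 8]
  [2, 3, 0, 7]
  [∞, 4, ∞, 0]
Closure =
  [0, 5, 2, 9]
  [3, 0, 1, 8]
  [2, 3, 0, 7]
  [7, 4, 5, 0]

This is the Floyd-Warshall all-pairs shortest-path computation. For each intermediate vertex k = 0, 1, …, 3, update dist[i][j] ← min(dist[i][j], dist[i][k] + dist[k][j]). The final matrix gives, for each (i, j), the minimum total weight of any directed path from i to j (possibly empty when i = j).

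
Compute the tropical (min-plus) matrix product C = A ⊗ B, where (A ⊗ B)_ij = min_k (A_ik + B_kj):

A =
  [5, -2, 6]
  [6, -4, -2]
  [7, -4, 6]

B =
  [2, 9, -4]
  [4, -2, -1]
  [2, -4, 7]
A ⊗ B =
  [2, -4, -3]
  [0, -6, -5]
  [0, -6, -5]

Apply the min-plus product entry-by-entry:
  C[0][0] = min over k of (A[0][0] + B[0][0] = 5 + 2 = 7, A[0][1] + B[1][0] = -2 + 4 = 2, A[0][2] + B[2][0] = 6 + 2 = 8) = 2 (attained at k = 1)
  C[0][1] = min over k of (A[0][0] + B[0][1] = 5 + 9 = 14, A[0][1] + B[1][1] = -2 + -2 = -4, A[0][2] + B[2][1] = 6 + -4 = 2) = -4 (attained at k = 1)
  C[0][2] = min over k of (A[0][0] + B[0][2] = 5 + -4 = 1, A[0][1] + B[1][2] = -2 + -1 = -3, A[0][2] + B[2][2] = 6 + 7 = 13) = -3 (attained at k = 1)
  C[1][0] = min over k of (A[1][0] + B[0][0] = 6 + 2 = 8, A[1][1] + B[1][0] = -4 + 4 = 0, A[1][2] + B[2][0] = -2 + 2 = 0) = 0 (attained at k = 1)
  C[1][1] = min over k of (A[1][0] + B[0][1] = 6 + 9 = 15, A[1][1] + B[1][1] = -4 + -2 = -6, A[1][2] + B[2][1] = -2 + -4 = -6) = -6 (attained at k = 1)
  C[1][2] = min over k of (A[1][0] + B[0][2] = 6 + -4 = 2, A[1][1] + B[1][2] = -4 + -1 = -5, A[1][2] + B[2][2] = -2 + 7 = 5) = -5 (attained at k = 1)
  C[2][0] = min over k of (A[2][0] + B[0][0] = 7 + 2 = 9, A[2][1] + B[1][0] = -4 + 4 = 0, A[2][2] + B[2][0] = 6 + 2 = 8) = 0 (attained at k = 1)
  C[2][1] = min over k of (A[2][0] + B[0][1] = 7 + 9 = 16, A[2][1] + B[1][1] = -4 + -2 = -6, A[2][2] + B[2][1] = 6 + -4 = 2) = -6 (attained at k = 1)
  C[2][2] = min over k of (A[2][0] + B[0][2] = 7 + -4 = 3, A[2][1] + B[1][2] = -4 + -1 = -5, A[2][2] + B[2][2] = 6 + 7 = 13) = -5 (attained at k = 1)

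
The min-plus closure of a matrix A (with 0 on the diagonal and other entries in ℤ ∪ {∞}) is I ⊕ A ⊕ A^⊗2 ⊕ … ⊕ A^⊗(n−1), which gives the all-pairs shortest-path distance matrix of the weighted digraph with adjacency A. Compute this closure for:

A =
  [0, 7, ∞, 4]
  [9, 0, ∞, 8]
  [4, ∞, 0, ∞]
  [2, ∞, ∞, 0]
Closure =
  [0, 7, ∞, 4]
  [9, 0, ∞, 8]
  [4, 11, 0, 8]
  [2, 9, ∞, 0]

This is the Floyd-Warshall all-pairs shortest-path computation. For each intermediate vertex k = 0, 1, …, 3, update dist[i][j] ← min(dist[i][j], dist[i][k] + dist[k][j]). The final matrix gives, for each (i, j), the minimum total weight of any directed path from i to j (possibly empty when i = j).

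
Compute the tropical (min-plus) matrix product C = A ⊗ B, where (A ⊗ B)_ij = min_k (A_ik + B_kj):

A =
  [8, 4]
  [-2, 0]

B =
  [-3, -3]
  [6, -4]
A ⊗ B =
  [5, 0]
  [-5, -5]

Apply the min-plus product entry-by-entry:
  C[0][0] = min over k of (A[0][0] + B[0][0] = 8 + -3 = 5, A[0][1] + B[1][0] = 4 + 6 = 10) = 5 (attained at k = 0)
  C[0][1] = min over k of (A[0][0] + B[0][1] = 8 + -3 = 5, A[0][1] + B[1][1] = 4 + -4 = 0) = 0 (attained at k = 1)
  C[1][0] = min over k of (A[1][0] + B[0][0] = -2 + -3 = -5, A[1][1] + B[1][0] = 0 + 6 = 6) = -5 (attained at k = 0)
  C[1][1] = min over k of (A[1][0] + B[0][1] = -2 + -3 = -5, A[1][1] + B[1][1] = 0 + -4 = -4) = -5 (attained at k = 0)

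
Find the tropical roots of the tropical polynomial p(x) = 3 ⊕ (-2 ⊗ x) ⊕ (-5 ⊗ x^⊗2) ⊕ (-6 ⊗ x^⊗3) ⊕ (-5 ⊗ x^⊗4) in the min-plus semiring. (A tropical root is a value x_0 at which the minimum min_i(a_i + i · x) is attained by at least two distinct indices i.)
Roots: {-1, 1, 3, 5}

Each tropical root is a break point of the lower envelope of the lines y = a_i + i · x (there are 5 lines, with slopes 0, 1, ..., 4). Only the lines that attain the minimum somewhere contribute to roots; other lines are dominated. Here the surviving (envelope) indices are i = 4, i = 3, i = 2, i = 1, i = 0.
Intersections between consecutive envelope lines give the roots: for adjacent envelope indices i < j the intersection is x = (a_i − a_j) / (j − i). Reading off the sorted break points: {-1, 1, 3, 5}.
Verification: at each break x_0, at least two indices attain the minimum of min_i(a_i + i · x_0).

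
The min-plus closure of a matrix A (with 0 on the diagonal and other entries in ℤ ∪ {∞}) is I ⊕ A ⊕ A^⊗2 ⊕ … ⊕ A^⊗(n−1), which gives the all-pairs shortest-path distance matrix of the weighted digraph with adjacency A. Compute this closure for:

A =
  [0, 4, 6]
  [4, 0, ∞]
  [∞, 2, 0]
Closure =
  [0, 4, 6]
  [4, 0, 10]
  [6, 2, 0]

This is the Floyd-Warshall all-pairs shortest-path computation. For each intermediate vertex k = 0, 1, …, 2, update dist[i][j] ← min(dist[i][j], dist[i][k] + dist[k][j]). The final matrix gives, for each (i, j), the minimum total weight of any directed path from i to j (possibly empty when i = j).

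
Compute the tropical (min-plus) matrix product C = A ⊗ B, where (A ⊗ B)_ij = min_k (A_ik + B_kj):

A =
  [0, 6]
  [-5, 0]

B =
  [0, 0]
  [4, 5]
A ⊗ B =
  [0, 0]
  [-5, -5]

Apply the min-plus product entry-by-entry:
  C[0][0] = min over k of (A[0][0] + B[0][0] = 0 + 0 = 0, A[0][1] + B[1][0] = 6 + 4 = 10) = 0 (attained at k = 0)
  C[0][1] = min over k of (A[0][0] + B[0][1] = 0 + 0 = 0, A[0][1] + B[1][1] = 6 + 5 = 11) = 0 (attained at k = 0)
  C[1][0] = min over k of (A[1][0] + B[0][0] = -5 + 0 = -5, A[1][1] + B[1][0] = 0 + 4 = 4) = -5 (attained at k = 0)
  C[1][1] = min over k of (A[1][0] + B[0][1] = -5 + 0 = -5, A[1][1] + B[1][1] = 0 + 5 = 5) = -5 (attained at k = 0)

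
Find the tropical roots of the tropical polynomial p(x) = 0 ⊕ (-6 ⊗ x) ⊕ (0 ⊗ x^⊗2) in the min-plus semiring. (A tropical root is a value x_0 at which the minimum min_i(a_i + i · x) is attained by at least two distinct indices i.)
Roots: {-6, 6}

Each tropical root is a break point of the lower envelope of the lines y = a_i + i · x (there are 3 lines, with slopes 0, 1, ..., 2). Only the lines that attain the minimum somewhere contribute to roots; other lines are dominated. Here the surviving (envelope) indices are i = 2, i = 1, i = 0.
Intersections between consecutive envelope lines give the roots: for adjacent envelope indices i < j the intersection is x = (a_i − a_j) / (j − i). Reading off the sorted break points: {-6, 6}.
Verification: at each break x_0, at least two indices attain the minimum of min_i(a_i + i · x_0).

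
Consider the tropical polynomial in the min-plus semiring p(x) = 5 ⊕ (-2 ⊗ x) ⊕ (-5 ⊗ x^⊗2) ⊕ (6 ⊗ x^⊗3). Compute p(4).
p(4) = 2

A tropical monomial a ⊗ x^⊗i evaluates to a + i · x. Evaluating each term at x = 4:
  Term 0 contributes 5 + 0 · 4 = 5
  Term 1 contributes -2 + 1 · 4 = 2
  Term 2 contributes -5 + 2 · 4 = 3
  Term 3 contributes 6 + 3 · 4 = 18
p(4) = ⊕ of these = min[5, 2, 3, 18] = 2.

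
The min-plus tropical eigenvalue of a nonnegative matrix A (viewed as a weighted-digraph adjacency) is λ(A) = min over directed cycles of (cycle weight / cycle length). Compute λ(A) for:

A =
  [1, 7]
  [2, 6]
λ(A) = 1

Enumerate directed cycles and compute their means (weight / length). Sample:
  cycle 0 → 0: weight = 1, length = 1, mean = 1/1 ≈ 1.000
  cycle 1 → 1: weight = 6, length = 1, mean = 6/1 ≈ 6.000
  cycle 0 → 1 → 0: weight = 9, length = 2, mean = 9/2 ≈ 4.500
  cycle 1 → 0 → 1: weight = 9, length = 2, mean = 9/2 ≈ 4.500
Minimum mean = 1.000, attained e.g. along the cycle 0 → 0 with weight 1 and length 1. So λ(A) = 1/1 = 1.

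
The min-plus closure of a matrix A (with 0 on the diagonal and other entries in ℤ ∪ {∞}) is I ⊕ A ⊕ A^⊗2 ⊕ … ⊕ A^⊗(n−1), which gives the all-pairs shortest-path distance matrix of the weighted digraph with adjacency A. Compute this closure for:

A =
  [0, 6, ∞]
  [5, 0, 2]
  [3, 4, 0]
Closure =
  [0, 6, 8]
  [5, 0, 2]
  [3, 4, 0]

This is the Floyd-Warshall all-pairs shortest-path computation. For each intermediate vertex k = 0, 1, …, 2, update dist[i][j] ← min(dist[i][j], dist[i][k] + dist[k][j]). The final matrix gives, for each (i, j), the minimum total weight of any directed path from i to j (possibly empty when i = j).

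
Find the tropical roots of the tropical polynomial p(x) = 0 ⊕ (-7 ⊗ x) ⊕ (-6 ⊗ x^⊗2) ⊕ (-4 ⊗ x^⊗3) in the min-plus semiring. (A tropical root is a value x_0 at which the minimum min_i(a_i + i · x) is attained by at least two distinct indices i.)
Roots: {-2, -1, 7}

Each tropical root is a break point of the lower envelope of the lines y = a_i + i · x (there are 4 lines, with slopes 0, 1, ..., 3). Only the lines that attain the minimum somewhere contribute to roots; other lines are dominated. Here the surviving (envelope) indices are i = 3, i = 2, i = 1, i = 0.
Intersections between consecutive envelope lines give the roots: for adjacent envelope indices i < j the intersection is x = (a_i − a_j) / (j − i). Reading off the sorted break points: {-2, -1, 7}.
Verification: at each break x_0, at least two indices attain the minimum of min_i(a_i + i · x_0).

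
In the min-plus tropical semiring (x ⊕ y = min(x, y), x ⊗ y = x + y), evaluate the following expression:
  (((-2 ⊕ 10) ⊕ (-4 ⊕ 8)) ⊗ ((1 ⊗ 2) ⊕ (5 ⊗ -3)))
(((-2 ⊕ 10) ⊕ (-4 ⊕ 8)) ⊗ ((1 ⊗ 2) ⊕ (5 ⊗ -3))) = -2

Expand innermost to outermost. Recall ⊕ takes the minimum of its arguments and ⊗ takes their sum. Working out the expression (((-2 ⊕ 10) ⊕ (-4 ⊕ 8)) ⊗ ((1 ⊗ 2) ⊕ (5 ⊗ -3))) gives -2.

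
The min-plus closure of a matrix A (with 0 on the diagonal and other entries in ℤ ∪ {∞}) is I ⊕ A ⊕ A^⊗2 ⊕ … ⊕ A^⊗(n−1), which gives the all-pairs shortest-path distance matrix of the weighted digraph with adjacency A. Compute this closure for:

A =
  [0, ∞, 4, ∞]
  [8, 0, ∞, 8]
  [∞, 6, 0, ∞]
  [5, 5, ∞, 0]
Closure =
  [0, 10, 4, 18]
  [8, 0, 12, 8]
  [14, 6, 0, 14]
  [5, 5, 9, 0]

This is the Floyd-Warshall all-pairs shortest-path computation. For each intermediate vertex k = 0, 1, …, 3, update dist[i][j] ← min(dist[i][j], dist[i][k] + dist[k][j]). The final matrix gives, for each (i, j), the minimum total weight of any directed path from i to j (possibly empty when i = j).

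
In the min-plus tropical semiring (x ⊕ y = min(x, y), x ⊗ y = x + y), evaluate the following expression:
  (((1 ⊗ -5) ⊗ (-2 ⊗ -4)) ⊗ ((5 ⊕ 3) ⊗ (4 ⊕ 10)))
(((1 ⊗ -5) ⊗ (-2 ⊗ -4)) ⊗ ((5 ⊕ 3) ⊗ (4 ⊕ 10))) = -3

Expand innermost to outermost. Recall ⊕ takes the minimum of its arguments and ⊗ takes their sum. Working out the expression (((1 ⊗ -5) ⊗ (-2 ⊗ -4)) ⊗ ((5 ⊕ 3) ⊗ (4 ⊕ 10))) gives -3.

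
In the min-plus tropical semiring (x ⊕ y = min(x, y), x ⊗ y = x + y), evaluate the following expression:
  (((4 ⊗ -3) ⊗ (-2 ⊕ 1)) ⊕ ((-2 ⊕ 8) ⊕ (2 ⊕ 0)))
(((4 ⊗ -3) ⊗ (-2 ⊕ 1)) ⊕ ((-2 ⊕ 8) ⊕ (2 ⊕ 0))) = -2

Expand innermost to outermost. Recall ⊕ takes the minimum of its arguments and ⊗ takes their sum. Working out the expression (((4 ⊗ -3) ⊗ (-2 ⊕ 1)) ⊕ ((-2 ⊕ 8) ⊕ (2 ⊕ 0))) gives -2.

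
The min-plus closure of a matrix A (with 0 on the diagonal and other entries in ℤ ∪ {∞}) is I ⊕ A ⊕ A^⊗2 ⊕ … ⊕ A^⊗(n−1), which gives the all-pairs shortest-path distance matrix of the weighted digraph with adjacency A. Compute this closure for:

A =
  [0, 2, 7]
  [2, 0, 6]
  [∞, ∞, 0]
Closure =
  [0, 2, 7]
  [2, 0, 6]
  [∞, ∞, 0]

This is the Floyd-Warshall all-pairs shortest-path computation. For each intermediate vertex k = 0, 1, …, 2, update dist[i][j] ← min(dist[i][j], dist[i][k] + dist[k][j]). The final matrix gives, for each (i, j), the minimum total weight of any directed path from i to j (possibly empty when i = j).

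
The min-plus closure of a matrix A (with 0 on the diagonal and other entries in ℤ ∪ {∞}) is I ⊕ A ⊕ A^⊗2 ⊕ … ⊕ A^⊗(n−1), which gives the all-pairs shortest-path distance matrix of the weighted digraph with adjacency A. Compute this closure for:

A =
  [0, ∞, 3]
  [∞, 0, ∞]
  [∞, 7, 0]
Closure =
  [0, 10, 3]
  [∞, 0, ∞]
  [∞, 7, 0]

This is the Floyd-Warshall all-pairs shortest-path computation. For each intermediate vertex k = 0, 1, …, 2, update dist[i][j] ← min(dist[i][j], dist[i][k] + dist[k][j]). The final matrix gives, for each (i, j), the minimum total weight of any directed path from i to j (possibly empty when i = j).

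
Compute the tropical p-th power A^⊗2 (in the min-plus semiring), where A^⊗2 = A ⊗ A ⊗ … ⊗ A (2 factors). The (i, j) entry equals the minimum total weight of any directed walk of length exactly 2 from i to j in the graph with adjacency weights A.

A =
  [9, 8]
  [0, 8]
A^⊗2 =
  [8, 16]
  [8, 8]

Each entry (A^⊗2)_ij equals the minimum over all length-2 walks i = v_0 → v_1 → … → v_2 = j of Σ_t A[v_t][v_{t+1}]. For example, for (i, j) = (0, 1) we minimise over 2 possible intermediate vertex sequences; the minimum is 16, attained along the walk 0 → 1 → 1.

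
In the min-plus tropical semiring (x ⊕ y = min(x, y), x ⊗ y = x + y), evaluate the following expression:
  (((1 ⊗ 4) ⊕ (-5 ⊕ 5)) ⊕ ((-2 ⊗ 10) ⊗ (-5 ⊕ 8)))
(((1 ⊗ 4) ⊕ (-5 ⊕ 5)) ⊕ ((-2 ⊗ 10) ⊗ (-5 ⊕ 8))) = -5

Expand innermost to outermost. Recall ⊕ takes the minimum of its arguments and ⊗ takes their sum. Working out the expression (((1 ⊗ 4) ⊕ (-5 ⊕ 5)) ⊕ ((-2 ⊗ 10) ⊗ (-5 ⊕ 8))) gives -5.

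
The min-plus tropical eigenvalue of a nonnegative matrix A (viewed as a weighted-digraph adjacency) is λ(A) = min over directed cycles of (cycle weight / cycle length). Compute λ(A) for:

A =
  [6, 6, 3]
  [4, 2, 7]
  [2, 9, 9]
λ(A) = 2

Enumerate directed cycles and compute their means (weight / length). Sample:
  cycle 0 → 0: weight = 6, length = 1, mean = 6/1 ≈ 6.000
  cycle 1 → 1: weight = 2, length = 1, mean = 2/1 ≈ 2.000
  cycle 2 → 2: weight = 9, length = 1, mean = 9/1 ≈ 9.000
  cycle 0 → 1 → 0: weight = 10, length = 2, mean = 10/2 ≈ 5.000
  cycle 0 → 2 → 0: weight = 5, length = 2, mean = 5/2 ≈ 2.500
  cycle 1 → 0 → 1: weight = 10, length = 2, mean = 10/2 ≈ 5.000
Minimum mean = 2.000, attained e.g. along the cycle 1 → 1 with weight 2 and length 1. So λ(A) = 2/1 = 2.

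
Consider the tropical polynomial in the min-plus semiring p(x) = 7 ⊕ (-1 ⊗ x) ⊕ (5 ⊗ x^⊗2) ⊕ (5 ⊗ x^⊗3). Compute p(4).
p(4) = 3

A tropical monomial a ⊗ x^⊗i evaluates to a + i · x. Evaluating each term at x = 4:
  Term 0 contributes 7 + 0 · 4 = 7
  Term 1 contributes -1 + 1 · 4 = 3
  Term 2 contributes 5 + 2 · 4 = 13
  Term 3 contributes 5 + 3 · 4 = 17
p(4) = ⊕ of these = min[7, 3, 13, 17] = 3.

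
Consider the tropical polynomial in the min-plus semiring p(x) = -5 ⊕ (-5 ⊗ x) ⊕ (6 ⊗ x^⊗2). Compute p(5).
p(5) = -5

A tropical monomial a ⊗ x^⊗i evaluates to a + i · x. Evaluating each term at x = 5:
  Term 0 contributes -5 + 0 · 5 = -5
  Term 1 contributes -5 + 1 · 5 = 0
  Term 2 contributes 6 + 2 · 5 = 16
p(5) = ⊕ of these = min[-5, 0, 16] = -5.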